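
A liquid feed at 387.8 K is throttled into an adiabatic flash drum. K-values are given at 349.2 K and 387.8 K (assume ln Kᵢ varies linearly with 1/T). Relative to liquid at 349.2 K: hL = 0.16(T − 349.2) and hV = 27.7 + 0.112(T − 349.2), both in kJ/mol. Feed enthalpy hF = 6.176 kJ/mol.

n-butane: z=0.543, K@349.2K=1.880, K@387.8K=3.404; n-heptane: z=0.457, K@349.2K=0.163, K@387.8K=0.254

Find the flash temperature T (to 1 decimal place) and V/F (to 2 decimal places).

Adiabatic flash: solve Rachford–Rice at each trial T, then check hF = ψ·hV(T) + (1−ψ)·hL(T).
  T = 349.2 K: K = (1.880, 0.163), RR gives ψ = 0.129, H_out = 3.585 kJ/mol
  T = 387.8 K: K = (3.404, 0.254), RR gives ψ = 0.538, H_out = 20.076 kJ/mol
  T = 368.5 K: K = (2.569, 0.206), RR gives ψ = 0.393, H_out = 13.598 kJ/mol
  T = 358.9 K: K = (2.209, 0.184), RR gives ψ = 0.287, H_out = 9.376 kJ/mol
  T = 354.0 K: K = (2.038, 0.173), RR gives ψ = 0.217, H_out = 6.718 kJ/mol
  T = 351.6 K: K = (1.958, 0.168), RR gives ψ = 0.176, H_out = 5.231 kJ/mol
Linear interpolation between T = 351.6 (H_out = 5.231) and T = 354.0 (H_out = 6.718) on hF = 6.176 gives T ≈ 353.1 K, at which ψ = 0.20.

T = 353.1 K, V/F = 0.20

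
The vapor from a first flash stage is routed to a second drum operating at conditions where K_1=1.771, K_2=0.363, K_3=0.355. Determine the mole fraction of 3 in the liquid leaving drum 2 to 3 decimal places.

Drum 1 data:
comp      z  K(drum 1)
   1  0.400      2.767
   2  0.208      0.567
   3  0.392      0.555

x_3 (drum 2) = 0.355

Drum 1:
Material balance + equilibrium reduce to Σ zᵢ(Kᵢ−1)/(1+ψ₁(Kᵢ−1)) = 0.
Check two-phase: ΣzᵢKᵢ = 1.442 > 1 and Σzᵢ/Kᵢ = 1.218 > 1, so g(0) = 0.442 > 0 and g(1) = -0.218 < 0.
Iterate (Newton) starting at ψ₁ = 0.5:
  ψ₁ = 0.500: g = 0.0359, g' = -0.544 → ψ₁ = 0.566
  ψ₁ = 0.566: g = 0.0009, g' = -0.519 → ψ₁ = 0.568
Converged at ψ₁ = 0.568.
Drum-1 compositions:
  1: x = 0.200, y = 0.553
  2: x = 0.276, y = 0.156
  3: x = 0.525, y = 0.291
Drum-2 feed = drum-1 vapor: z₂ = (0.5525, 0.1564, 0.2911).
Drum 2:
Iterate (Newton) starting at ψ₂ = 0.5:
  ψ₂ = 0.500: g = -0.1159, g' = -0.572 → ψ₂ = 0.297
  ψ₂ = 0.297: g = -0.0087, g' = -0.499 → ψ₂ = 0.280
Converged at ψ₂ = 0.280.
  1: x = 0.454, y = 0.805
  2: x = 0.190, y = 0.069
  3: x = 0.355, y = 0.126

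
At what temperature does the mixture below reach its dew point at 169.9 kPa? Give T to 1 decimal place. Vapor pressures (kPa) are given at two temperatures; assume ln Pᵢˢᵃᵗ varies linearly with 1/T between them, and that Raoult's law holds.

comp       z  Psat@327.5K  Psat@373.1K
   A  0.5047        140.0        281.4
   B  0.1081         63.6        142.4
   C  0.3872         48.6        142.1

T = 367.0 K

Dew-point temperature: Σzᵢ·P/Pᵢˢᵃᵗ(T) = 1. Interpolate ln Pᵢˢᵃᵗ = aᵢ + bᵢ/T.
  T = 327.5 K: ΣzᵢP/Pᵢˢᵃᵗ = 2.2549
  T = 373.1 K: ΣzᵢP/Pᵢˢᵃᵗ = 0.8966
  T = 350.3 K: ΣzᵢP/Pᵢˢᵃᵗ = 1.3748
  T = 361.7 K: ΣzᵢP/Pᵢˢᵃᵗ = 1.1019
  T = 367.4 K: ΣzᵢP/Pᵢˢᵃᵗ = 0.9922
  T = 364.5 K: ΣzᵢP/Pᵢˢᵃᵗ = 1.0461
Interpolating between 364.5 K and 367.4 K gives T ≈ 367.0 K.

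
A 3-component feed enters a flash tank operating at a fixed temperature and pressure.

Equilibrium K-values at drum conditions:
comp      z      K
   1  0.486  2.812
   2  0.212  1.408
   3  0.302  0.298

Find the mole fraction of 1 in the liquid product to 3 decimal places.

x_1 = 0.207

Material balance + equilibrium reduce to Σ zᵢ(Kᵢ−1)/(1+ψ(Kᵢ−1)) = 0.
Check two-phase: ΣzᵢKᵢ = 1.755 > 1 and Σzᵢ/Kᵢ = 1.337 > 1, so g(0) = 0.755 > 0 and g(1) = -0.337 < 0.
Newton–Raphson from ψ = 0.5:
  ψ = 0.500: g = 0.2072, g' = -0.817 → ψ = 0.754
  ψ = 0.754: g = -0.0118, g' = -0.977 → ψ = 0.742
Converged at ψ = 0.742.
Compositions from xᵢ = zᵢ/(1+ψ(Kᵢ−1)), yᵢ = Kᵢxᵢ:
  1: x = 0.207, y = 0.583
  2: x = 0.163, y = 0.229
  3: x = 0.630, y = 0.188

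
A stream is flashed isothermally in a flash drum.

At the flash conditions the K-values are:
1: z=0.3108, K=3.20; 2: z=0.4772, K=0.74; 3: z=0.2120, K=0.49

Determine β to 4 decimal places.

β = 0.5818

Newton–Raphson from β = 0.5:
  β = 0.5000: g = 0.03786, g' = -0.4831 → β = 0.5784
  β = 0.5784: g = 0.00151, g' = -0.4469 → β = 0.5817
Converged at β = 0.5818.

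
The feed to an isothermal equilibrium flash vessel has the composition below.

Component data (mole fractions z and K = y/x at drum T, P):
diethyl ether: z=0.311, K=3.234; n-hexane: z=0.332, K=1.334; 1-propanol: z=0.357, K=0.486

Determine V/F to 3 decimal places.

V/F = 0.850

Material balance + equilibrium reduce to Σ zᵢ(Kᵢ−1)/(1+V/F(Kᵢ−1)) = 0.
Check two-phase: ΣzᵢKᵢ = 1.622 > 1 and Σzᵢ/Kᵢ = 1.080 > 1, so g(0) = 0.622 > 0 and g(1) = -0.080 < 0.
Newton–Raphson from V/F = 0.7:
  V/F = 0.700: g = 0.0742, g' = -0.491 → V/F = 0.851
  V/F = 0.851: g = -0.0005, g' = -0.505 → V/F = 0.850
Converged at V/F = 0.850.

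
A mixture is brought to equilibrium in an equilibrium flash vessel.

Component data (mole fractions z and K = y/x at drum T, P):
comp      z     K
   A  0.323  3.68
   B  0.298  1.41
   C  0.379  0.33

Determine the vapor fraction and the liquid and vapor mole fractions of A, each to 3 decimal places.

ψ = 0.606, x_A = 0.123, y_A = 0.453

Material balance + equilibrium reduce to Σ zᵢ(Kᵢ−1)/(1+ψ(Kᵢ−1)) = 0.
Feasibility: ΣzᵢKᵢ = 1.734, Σzᵢ/Kᵢ = 1.448 — both > 1, two phases present.
Newton iteration, ψ⁰ = 0.5:
  ψ = 0.500: g = 0.0895, g' = -0.843 → ψ = 0.606
Converged at ψ = 0.606.
Compositions from xᵢ = zᵢ/(1+ψ(Kᵢ−1)), yᵢ = Kᵢxᵢ:
  A: x = 0.123, y = 0.453
  B: x = 0.239, y = 0.337
  C: x = 0.638, y = 0.211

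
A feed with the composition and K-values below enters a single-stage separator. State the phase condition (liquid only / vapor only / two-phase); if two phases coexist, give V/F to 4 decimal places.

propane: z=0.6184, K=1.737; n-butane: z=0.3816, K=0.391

ΣzᵢKᵢ = 1.2234; Σzᵢ/Kᵢ = 1.3320.
Both exceed 1, so a two-phase solution exists.
Rachford–Rice: g(ψ) = Σ zᵢ(Kᵢ−1)/(1+ψ(Kᵢ−1)) = 0.
Newton iteration, ψ⁰ = 0.5:
  ψ = 0.5000: g = -0.00110, g' = -0.4719 → ψ = 0.4977
Converged at ψ = 0.4977.

two-phase, V/F = 0.4977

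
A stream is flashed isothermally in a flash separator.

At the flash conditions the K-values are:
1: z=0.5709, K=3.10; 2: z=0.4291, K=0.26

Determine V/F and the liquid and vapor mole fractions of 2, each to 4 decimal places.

Binary case is linear: z₁(K₁−1)(1+V/F(K₂−1)) + z₂(K₂−1)(1+V/F(K₁−1)) = 0
⇒ V/F = [z₁(K₁−1)+z₂(K₂−1)] / [−(K₁−1)(K₂−1)] = 0.88136/1.55400 = 0.5672
Compositions from xᵢ = zᵢ/(1+V/F(Kᵢ−1)), yᵢ = Kᵢxᵢ:
  1: x = 0.2606, y = 0.8077
  2: x = 0.7394, y = 0.1923

V/F = 0.5672, x_2 = 0.7394, y_2 = 0.1923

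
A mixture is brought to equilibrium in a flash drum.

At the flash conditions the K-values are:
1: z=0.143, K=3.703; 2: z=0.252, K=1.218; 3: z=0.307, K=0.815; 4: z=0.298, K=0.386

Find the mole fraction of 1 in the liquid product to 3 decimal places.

x_1 = 0.084

Let ψ = V/F and solve Σ zᵢ(Kᵢ−1)/(1+ψ(Kᵢ−1)) = 0.
Feasibility: ΣzᵢKᵢ = 1.202, Σzᵢ/Kᵢ = 1.394 — both > 1, two phases present.
Newton iteration, ψ⁰ = 0.5:
  ψ = 0.500: g = -0.1127, g' = -0.445 → ψ = 0.247
  ψ = 0.247: g = 0.0087, g' = -0.554 → ψ = 0.263
Converged at ψ = 0.263.
Compositions from xᵢ = zᵢ/(1+ψ(Kᵢ−1)), yᵢ = Kᵢxᵢ:
  1: x = 0.084, y = 0.310
  2: x = 0.238, y = 0.290
  3: x = 0.323, y = 0.263
  4: x = 0.355, y = 0.137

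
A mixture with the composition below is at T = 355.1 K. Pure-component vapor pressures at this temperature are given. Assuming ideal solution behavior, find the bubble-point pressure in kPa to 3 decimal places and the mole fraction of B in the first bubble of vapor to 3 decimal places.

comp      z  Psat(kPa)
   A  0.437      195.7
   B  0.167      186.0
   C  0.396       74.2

Pbub = 145.966 kPa, y_B = 0.213

At the bubble point ψ → 0, so ΣzᵢKᵢ = 1 with Kᵢ = Pᵢˢᵃᵗ/P ⇒ P = ΣzᵢPᵢˢᵃᵗ.
P = 0.437·195.7 + 0.167·186.0 + 0.396·74.2 = 145.966 kPa
yᵢ = zᵢPᵢˢᵃᵗ/P ⇒ y_B = 0.167·186.0/145.966 = 0.213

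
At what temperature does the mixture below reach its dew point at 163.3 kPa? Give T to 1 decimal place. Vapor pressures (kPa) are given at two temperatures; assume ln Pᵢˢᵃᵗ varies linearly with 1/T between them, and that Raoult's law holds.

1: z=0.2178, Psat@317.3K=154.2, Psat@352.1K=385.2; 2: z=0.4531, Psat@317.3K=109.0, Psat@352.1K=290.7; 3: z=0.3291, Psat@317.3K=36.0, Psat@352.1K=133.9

T = 342.7 K

Dew-point temperature: Σzᵢ·P/Pᵢˢᵃᵗ(T) = 1. Interpolate ln Pᵢˢᵃᵗ = aᵢ + bᵢ/T.
  T = 317.3 K: ΣzᵢP/Pᵢˢᵃᵗ = 2.4023
  T = 352.1 K: ΣzᵢP/Pᵢˢᵃᵗ = 0.7482
  T = 334.7 K: ΣzᵢP/Pᵢˢᵃᵗ = 1.2958
  T = 343.4 K: ΣzᵢP/Pᵢˢᵃᵗ = 0.9770
  T = 339.0 K: ΣzᵢP/Pᵢˢᵃᵗ = 1.1247
  T = 341.2 K: ΣzᵢP/Pᵢˢᵃᵗ = 1.0477
Interpolating between 341.2 K and 343.4 K gives T ≈ 342.7 K.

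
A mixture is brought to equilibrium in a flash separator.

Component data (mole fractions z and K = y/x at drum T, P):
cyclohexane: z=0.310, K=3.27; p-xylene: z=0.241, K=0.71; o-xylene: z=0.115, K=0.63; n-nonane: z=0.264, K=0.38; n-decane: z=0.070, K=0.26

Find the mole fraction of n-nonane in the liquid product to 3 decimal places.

x_n-nonane = 0.333

Rachford–Rice: g(β) = Σ zᵢ(Kᵢ−1)/(1+β(Kᵢ−1)) = 0.
g(0) = ΣzᵢKᵢ − 1 = 0.376 and g(1) = 1 − Σzᵢ/Kᵢ = -0.581, so a root lies in (0, 1).
Newton iteration, β⁰ = 0.65:
  β = 0.650: g = -0.2319, g' = -0.746 → β = 0.339
  β = 0.339: g = -0.0050, g' = -0.787 → β = 0.333
Converged at β = 0.333.
Compositions from xᵢ = zᵢ/(1+β(Kᵢ−1)), yᵢ = Kᵢxᵢ:
  cyclohexane: x = 0.177, y = 0.577
  p-xylene: x = 0.267, y = 0.189
  o-xylene: x = 0.131, y = 0.083
  n-nonane: x = 0.333, y = 0.126
  n-decane: x = 0.093, y = 0.024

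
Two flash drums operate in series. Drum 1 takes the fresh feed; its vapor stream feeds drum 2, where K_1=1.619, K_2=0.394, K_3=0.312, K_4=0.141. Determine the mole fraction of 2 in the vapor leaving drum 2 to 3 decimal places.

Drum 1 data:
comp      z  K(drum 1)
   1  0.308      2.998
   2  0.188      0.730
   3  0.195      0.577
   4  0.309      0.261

y_2 (drum 2) = 0.071

Drum 1:
Let ψ₁ = V/F and solve Σ zᵢ(Kᵢ−1)/(1+ψ₁(Kᵢ−1)) = 0.
Feasibility: ΣzᵢKᵢ = 1.254, Σzᵢ/Kᵢ = 1.882 — both > 1, two phases present.
Newton–Raphson from ψ₁ = 0.36:
  ψ₁ = 0.360: g = -0.1067, g' = -0.795 → ψ₁ = 0.226
  ψ₁ = 0.226: g = 0.0048, g' = -0.885 → ψ₁ = 0.231
Converged at ψ₁ = 0.231.
Drum-1 compositions:
  1: x = 0.211, y = 0.632
  2: x = 0.201, y = 0.146
  3: x = 0.216, y = 0.125
  4: x = 0.373, y = 0.097
Drum-2 feed = drum-1 vapor: z₂ = (0.6317, 0.1464, 0.1247, 0.0973).
Drum 2:
Newton–Raphson from ψ₂ = 0.51:
  ψ₂ = 0.510: g = -0.1121, g' = -0.620 → ψ₂ = 0.329
  ψ₂ = 0.329: g = -0.0134, g' = -0.489 → ψ₂ = 0.302
  ψ₂ = 0.302: g = -0.0002, g' = -0.477 → ψ₂ = 0.301
Converged at ψ₂ = 0.301.
  1: x = 0.532, y = 0.862
  2: x = 0.179, y = 0.071
  3: x = 0.157, y = 0.049
  4: x = 0.131, y = 0.019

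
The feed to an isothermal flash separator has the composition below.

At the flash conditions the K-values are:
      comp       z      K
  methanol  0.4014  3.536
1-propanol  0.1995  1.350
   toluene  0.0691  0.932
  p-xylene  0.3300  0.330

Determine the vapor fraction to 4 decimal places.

Let ψ = V/F and solve Σ zᵢ(Kᵢ−1)/(1+ψ(Kᵢ−1)) = 0.
g(0) = ΣzᵢKᵢ − 1 = 0.8620 and g(1) = 1 − Σzᵢ/Kᵢ = -0.3354, so a root lies in (0, 1).
Iterate (Newton) starting at ψ = 0.5:
  ψ = 0.5000: g = 0.17091, g' = -0.8549 → ψ = 0.6999
  ψ = 0.6999: g = 0.00164, g' = -0.8766 → ψ = 0.7018
Converged at ψ = 0.7018.

ψ = 0.7018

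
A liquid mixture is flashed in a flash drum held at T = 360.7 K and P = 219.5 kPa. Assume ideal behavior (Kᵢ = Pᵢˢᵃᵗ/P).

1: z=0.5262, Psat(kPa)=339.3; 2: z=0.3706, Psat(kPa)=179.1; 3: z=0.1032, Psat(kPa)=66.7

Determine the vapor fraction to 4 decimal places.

ψ = 0.6622

Raoult's law: Kᵢ = Pᵢˢᵃᵗ/P = Pᵢˢᵃᵗ/219.5.
  K_1 = 339.3/219.5 = 1.545786, K_2 = 179.1/219.5 = 0.815945, K_3 = 66.7/219.5 = 0.303872
Iterate (Newton) starting at ψ = 0.46:
  ψ = 0.4600: g = 0.04936, g' = -0.2234 → ψ = 0.6810
  ψ = 0.6810: g = -0.00520, g' = -0.2805 → ψ = 0.6624
  ψ = 0.6624: g = -0.00007, g' = -0.2731 → ψ = 0.6622
Converged at ψ = 0.6622.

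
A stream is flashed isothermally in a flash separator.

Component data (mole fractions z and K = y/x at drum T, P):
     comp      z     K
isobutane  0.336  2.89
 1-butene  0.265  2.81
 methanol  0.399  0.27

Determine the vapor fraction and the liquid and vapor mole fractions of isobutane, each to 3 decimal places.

ψ = 0.608, x_isobutane = 0.156, y_isobutane = 0.452

Newton–Raphson from ψ = 0.5:
  ψ = 0.500: g = 0.1196, g' = -1.084 → ψ = 0.610
  ψ = 0.610: g = -0.0026, g' = -1.146 → ψ = 0.608
Converged at ψ = 0.608.
Compositions from xᵢ = zᵢ/(1+ψ(Kᵢ−1)), yᵢ = Kᵢxᵢ:
  isobutane: x = 0.156, y = 0.452
  1-butene: x = 0.126, y = 0.354
  methanol: x = 0.718, y = 0.194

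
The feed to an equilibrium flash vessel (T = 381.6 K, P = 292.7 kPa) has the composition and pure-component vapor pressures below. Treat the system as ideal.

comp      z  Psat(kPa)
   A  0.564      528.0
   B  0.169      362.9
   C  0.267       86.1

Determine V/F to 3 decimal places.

V/F = 0.625

Raoult's law: Kᵢ = Pᵢˢᵃᵗ/P = Pᵢˢᵃᵗ/292.7.
  K_A = 528.0/292.7 = 1.80389, K_B = 362.9/292.7 = 1.23984, K_C = 86.1/292.7 = 0.29416
Material balance + equilibrium reduce to Σ zᵢ(Kᵢ−1)/(1+V/F(Kᵢ−1)) = 0.
Feasibility: ΣzᵢKᵢ = 1.305, Σzᵢ/Kᵢ = 1.357 — both > 1, two phases present.
Newton iteration, V/F⁰ = 0.5:
  V/F = 0.500: g = 0.0683, g' = -0.511 → V/F = 0.634
  V/F = 0.634: g = -0.0055, g' = -0.603 → V/F = 0.625
Converged at V/F = 0.625.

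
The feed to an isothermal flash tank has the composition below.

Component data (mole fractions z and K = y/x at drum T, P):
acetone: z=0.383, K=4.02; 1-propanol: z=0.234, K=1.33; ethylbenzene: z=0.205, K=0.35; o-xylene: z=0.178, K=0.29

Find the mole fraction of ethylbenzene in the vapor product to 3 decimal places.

y_ethylbenzene = 0.123

Rachford–Rice: g(β) = Σ zᵢ(Kᵢ−1)/(1+β(Kᵢ−1)) = 0.
Check two-phase: ΣzᵢKᵢ = 1.974 > 1 and Σzᵢ/Kᵢ = 1.471 > 1, so g(0) = 0.974 > 0 and g(1) = -0.471 < 0.
Iterate (Newton) starting at β = 0.5:
  β = 0.500: g = 0.1338, g' = -0.979 → β = 0.637
  β = 0.637: g = 0.0016, g' = -0.977 → β = 0.638
Converged at β = 0.638.
Compositions from xᵢ = zᵢ/(1+β(Kᵢ−1)), yᵢ = Kᵢxᵢ:
  acetone: x = 0.131, y = 0.526
  1-propanol: x = 0.193, y = 0.257
  ethylbenzene: x = 0.350, y = 0.123
  o-xylene: x = 0.326, y = 0.094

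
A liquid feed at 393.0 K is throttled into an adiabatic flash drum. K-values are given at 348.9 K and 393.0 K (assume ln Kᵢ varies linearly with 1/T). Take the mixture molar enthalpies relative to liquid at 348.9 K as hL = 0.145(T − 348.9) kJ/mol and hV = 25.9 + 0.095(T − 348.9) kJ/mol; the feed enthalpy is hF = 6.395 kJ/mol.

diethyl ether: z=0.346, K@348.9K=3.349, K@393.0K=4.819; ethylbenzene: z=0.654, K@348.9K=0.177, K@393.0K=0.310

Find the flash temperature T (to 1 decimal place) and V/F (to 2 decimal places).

T = 359.5 K, V/F = 0.19

Adiabatic flash: solve Rachford–Rice at each trial T, then check hF = ψ·hV(T) + (1−ψ)·hL(T).
  T = 348.9 K: K = (3.349, 0.177), RR gives ψ = 0.142, H_out = 3.678 kJ/mol
  T = 393.0 K: K = (4.819, 0.310), RR gives ψ = 0.330, H_out = 14.219 kJ/mol
  T = 370.9 K: K = (4.059, 0.238), RR gives ψ = 0.240, H_out = 9.150 kJ/mol
  T = 359.9 K: K = (3.698, 0.206), RR gives ψ = 0.193, H_out = 6.499 kJ/mol
  T = 354.4 K: K = (3.522, 0.191), RR gives ψ = 0.168, H_out = 5.115 kJ/mol
  T = 357.1 K: K = (3.608, 0.199), RR gives ψ = 0.181, H_out = 5.801 kJ/mol
  T = 358.5 K: K = (3.653, 0.202), RR gives ψ = 0.187, H_out = 6.151 kJ/mol
Linear interpolation between T = 358.5 (H_out = 6.151) and T = 359.9 (H_out = 6.499) on hF = 6.395 gives T ≈ 359.5 K, at which ψ = 0.19.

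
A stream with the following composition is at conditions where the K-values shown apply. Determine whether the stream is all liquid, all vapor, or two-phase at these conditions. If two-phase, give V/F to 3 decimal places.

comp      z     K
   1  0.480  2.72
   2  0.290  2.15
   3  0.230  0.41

ΣzᵢKᵢ = 2.023; Σzᵢ/Kᵢ = 0.872.
Since Σzᵢ/Kᵢ < 1 the mixture is above its dew point — single vapor phase.

all vapor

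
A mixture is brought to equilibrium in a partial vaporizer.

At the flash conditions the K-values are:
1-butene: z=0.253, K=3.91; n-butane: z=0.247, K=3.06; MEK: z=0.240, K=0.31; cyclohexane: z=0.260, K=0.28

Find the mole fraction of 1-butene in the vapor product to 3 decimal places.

y_1-butene = 0.401

Material balance + equilibrium reduce to Σ zᵢ(Kᵢ−1)/(1+ψ(Kᵢ−1)) = 0.
Check two-phase: ΣzᵢKᵢ = 1.892 > 1 and Σzᵢ/Kᵢ = 1.848 > 1, so g(0) = 0.892 > 0 and g(1) = -0.848 < 0.
Iterate (Newton) starting at ψ = 0.5:
  ψ = 0.500: g = 0.0052, g' = -1.205 → ψ = 0.504
Converged at ψ = 0.504.
Compositions from xᵢ = zᵢ/(1+ψ(Kᵢ−1)), yᵢ = Kᵢxᵢ:
  1-butene: x = 0.103, y = 0.401
  n-butane: x = 0.121, y = 0.371
  MEK: x = 0.368, y = 0.114
  cyclohexane: x = 0.408, y = 0.114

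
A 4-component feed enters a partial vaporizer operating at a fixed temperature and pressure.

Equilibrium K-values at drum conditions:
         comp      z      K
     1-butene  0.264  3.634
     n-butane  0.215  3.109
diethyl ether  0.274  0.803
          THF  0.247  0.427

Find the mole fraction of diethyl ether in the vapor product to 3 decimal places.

Rachford–Rice: g(ψ) = Σ zᵢ(Kᵢ−1)/(1+ψ(Kᵢ−1)) = 0.
g(0) = ΣzᵢKᵢ − 1 = 0.953 and g(1) = 1 − Σzᵢ/Kᵢ = -0.061, so a root lies in (0, 1).
Newton–Raphson from ψ = 0.5:
  ψ = 0.500: g = 0.2626, g' = -0.740 → ψ = 0.855
  ψ = 0.855: g = 0.0333, g' = -0.622 → ψ = 0.908
Converged at ψ = 0.908.
Compositions from xᵢ = zᵢ/(1+ψ(Kᵢ−1)), yᵢ = Kᵢxᵢ:
  1-butene: x = 0.078, y = 0.283
  n-butane: x = 0.074, y = 0.229
  diethyl ether: x = 0.334, y = 0.268
  THF: x = 0.515, y = 0.220

y_diethyl ether = 0.268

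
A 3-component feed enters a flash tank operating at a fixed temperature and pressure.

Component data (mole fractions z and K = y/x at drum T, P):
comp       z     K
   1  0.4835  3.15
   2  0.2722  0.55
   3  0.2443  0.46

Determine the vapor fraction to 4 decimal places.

Material balance + equilibrium reduce to Σ zᵢ(Kᵢ−1)/(1+ψ(Kᵢ−1)) = 0.
Check two-phase: ΣzᵢKᵢ = 1.7851 > 1 and Σzᵢ/Kᵢ = 1.1795 > 1, so g(0) = 0.7851 > 0 and g(1) = -0.1795 < 0.
Iterate (Newton) starting at ψ = 0.7:
  ψ = 0.7000: g = 0.02407, g' = -0.6578 → ψ = 0.7366
  ψ = 0.7366: g = 0.00007, g' = -0.6546 → ψ = 0.7367
Converged at ψ = 0.7367.

ψ = 0.7367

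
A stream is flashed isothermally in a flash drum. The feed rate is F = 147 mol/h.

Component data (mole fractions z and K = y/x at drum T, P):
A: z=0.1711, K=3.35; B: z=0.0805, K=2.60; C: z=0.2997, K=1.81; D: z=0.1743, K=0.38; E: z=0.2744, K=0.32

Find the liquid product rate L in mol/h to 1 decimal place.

L = 75.4 mol/h

Rachford–Rice: g(V/F) = Σ zᵢ(Kᵢ−1)/(1+V/F(Kᵢ−1)) = 0.
Feasibility: ΣzᵢKᵢ = 1.4790, Σzᵢ/Kᵢ = 1.5638 — both > 1, two phases present.
Newton–Raphson from V/F = 0.5:
  V/F = 0.5000: g = -0.01013, g' = -0.7950 → V/F = 0.4873
  V/F = 0.4873: g = -0.00001, g' = -0.7929 → V/F = 0.4872
Converged at V/F = 0.4872.
Then V = V/F·F = 0.4872·147 = 71.6 mol/h and L = F − V = 75.4 mol/h.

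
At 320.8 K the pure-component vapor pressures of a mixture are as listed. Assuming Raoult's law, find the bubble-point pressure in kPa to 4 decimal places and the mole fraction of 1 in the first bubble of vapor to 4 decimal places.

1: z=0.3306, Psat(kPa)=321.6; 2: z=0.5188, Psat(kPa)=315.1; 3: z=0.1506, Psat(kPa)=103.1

At the bubble point ψ → 0, so ΣzᵢKᵢ = 1 with Kᵢ = Pᵢˢᵃᵗ/P ⇒ P = ΣzᵢPᵢˢᵃᵗ.
P = 0.3306·321.6 + 0.5188·315.1 + 0.1506·103.1 = 285.3217 kPa
yᵢ = zᵢPᵢˢᵃᵗ/P ⇒ y_1 = 0.3306·321.6/285.3217 = 0.3726

Pbub = 285.3217 kPa, y_1 = 0.3726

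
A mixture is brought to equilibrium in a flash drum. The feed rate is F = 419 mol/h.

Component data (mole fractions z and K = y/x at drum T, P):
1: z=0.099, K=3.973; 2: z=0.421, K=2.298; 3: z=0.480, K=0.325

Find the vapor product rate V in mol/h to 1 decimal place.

V = 191.1 mol/h

Let ψ = V/F and solve Σ zᵢ(Kᵢ−1)/(1+ψ(Kᵢ−1)) = 0.
Feasibility: ΣzᵢKᵢ = 1.517, Σzᵢ/Kᵢ = 1.685 — both > 1, two phases present.
Newton iteration, ψ⁰ = 0.59:
  ψ = 0.590: g = -0.1221, g' = -0.947 → ψ = 0.461
  ψ = 0.461: g = -0.0044, g' = -0.894 → ψ = 0.456
Converged at ψ = 0.456.
Then V = ψ·F = 0.4562·419 = 191.1 mol/h and L = F − V = 227.9 mol/h.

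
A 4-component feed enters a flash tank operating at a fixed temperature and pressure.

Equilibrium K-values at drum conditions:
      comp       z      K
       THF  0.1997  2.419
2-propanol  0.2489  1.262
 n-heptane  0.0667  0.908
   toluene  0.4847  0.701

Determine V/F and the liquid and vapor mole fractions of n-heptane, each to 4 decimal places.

Material balance + equilibrium reduce to Σ zᵢ(Kᵢ−1)/(1+V/F(Kᵢ−1)) = 0.
g(0) = ΣzᵢKᵢ − 1 = 0.1975 and g(1) = 1 − Σzᵢ/Kᵢ = -0.0447, so a root lies in (0, 1).
Newton iteration, V/F⁰ = 0.48:
  V/F = 0.4800: g = 0.05086, g' = -0.2155 → V/F = 0.7161
  V/F = 0.7161: g = 0.00449, g' = -0.1818 → V/F = 0.7408
  V/F = 0.7408: g = 0.00003, g' = -0.1797 → V/F = 0.7409
Converged at V/F = 0.7409.
Compositions from xᵢ = zᵢ/(1+V/F(Kᵢ−1)), yᵢ = Kᵢxᵢ:
  THF: x = 0.0974, y = 0.2355
  2-propanol: x = 0.2084, y = 0.2630
  n-heptane: x = 0.0716, y = 0.0650
  toluene: x = 0.6226, y = 0.4365

V/F = 0.7409, x_n-heptane = 0.0716, y_n-heptane = 0.0650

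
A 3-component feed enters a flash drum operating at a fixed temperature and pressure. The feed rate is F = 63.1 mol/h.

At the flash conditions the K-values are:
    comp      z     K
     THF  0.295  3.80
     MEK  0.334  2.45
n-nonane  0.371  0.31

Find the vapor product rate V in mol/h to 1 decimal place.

Rachford–Rice: g(ψ) = Σ zᵢ(Kᵢ−1)/(1+ψ(Kᵢ−1)) = 0.
Feasibility: ΣzᵢKᵢ = 2.054, Σzᵢ/Kᵢ = 1.411 — both > 1, two phases present.
Newton–Raphson from ψ = 0.42:
  ψ = 0.420: g = 0.3201, g' = -1.110 → ψ = 0.708
  ψ = 0.708: g = 0.0150, g' = -1.107 → ψ = 0.722
Converged at ψ = 0.722.
Then V = ψ·F = 0.7219·63.1 = 45.5 mol/h and L = F − V = 17.6 mol/h.

V = 45.5 mol/h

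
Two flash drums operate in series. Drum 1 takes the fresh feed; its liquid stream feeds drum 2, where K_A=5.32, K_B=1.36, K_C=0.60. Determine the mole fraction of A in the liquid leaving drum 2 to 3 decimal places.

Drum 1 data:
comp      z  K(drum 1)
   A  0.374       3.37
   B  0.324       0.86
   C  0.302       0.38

x_A (drum 2) = 0.039

Drum 1:
Newton iteration, ψ₁⁰ = 0.43:
  ψ₁ = 0.430: g = 0.1354, g' = -0.738 → ψ₁ = 0.613
  ψ₁ = 0.613: g = 0.0094, g' = -0.659 → ψ₁ = 0.628
Converged at ψ₁ = 0.628.
Drum-1 compositions:
  A: x = 0.150, y = 0.507
  B: x = 0.355, y = 0.305
  C: x = 0.494, y = 0.188
Drum-2 feed = drum-1 liquid: z₂ = (0.1503, 0.3552, 0.4944).
Drum 2:
Newton–Raphson from ψ₂ = 0.5:
  ψ₂ = 0.500: g = 0.0667, g' = -0.438 → ψ₂ = 0.652
  ψ₂ = 0.652: g = 0.0060, g' = -0.367 → ψ₂ = 0.669
Converged at ψ₂ = 0.669.
  A: x = 0.039, y = 0.206
  B: x = 0.286, y = 0.389
  C: x = 0.675, y = 0.405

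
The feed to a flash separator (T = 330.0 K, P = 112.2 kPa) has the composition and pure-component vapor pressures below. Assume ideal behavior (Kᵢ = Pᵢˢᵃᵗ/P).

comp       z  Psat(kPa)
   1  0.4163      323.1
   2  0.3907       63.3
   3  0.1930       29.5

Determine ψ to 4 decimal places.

Raoult's law: Kᵢ = Pᵢˢᵃᵗ/P = Pᵢˢᵃᵗ/112.2.
  K_1 = 323.1/112.2 = 2.879679, K_2 = 63.3/112.2 = 0.564171, K_3 = 29.5/112.2 = 0.262923
Let ψ = V/F and solve Σ zᵢ(Kᵢ−1)/(1+ψ(Kᵢ−1)) = 0.
g(0) = ΣzᵢKᵢ − 1 = 0.4700 and g(1) = 1 − Σzᵢ/Kᵢ = -0.5711, so a root lies in (0, 1).
Iterate (Newton) starting at ψ = 0.5:
  ψ = 0.5000: g = -0.03961, g' = -0.7752 → ψ = 0.4489
  ψ = 0.4489: g = 0.00011, g' = -0.7816 → ψ = 0.4490
Converged at ψ = 0.4490.

ψ = 0.4490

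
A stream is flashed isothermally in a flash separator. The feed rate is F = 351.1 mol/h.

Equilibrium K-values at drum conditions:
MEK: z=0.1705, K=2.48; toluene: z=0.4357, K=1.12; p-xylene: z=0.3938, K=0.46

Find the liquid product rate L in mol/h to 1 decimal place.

L = 273.9 mol/h

Newton–Raphson from β = 0.5:
  β = 0.5000: g = -0.09696, g' = -0.3444 → β = 0.2185
  β = 0.2185: g = 0.00053, g' = -0.3668 → β = 0.2199
Converged at β = 0.2199.
Then V = β·F = 0.2199·351.1 = 77.2 mol/h and L = F − V = 273.9 mol/h.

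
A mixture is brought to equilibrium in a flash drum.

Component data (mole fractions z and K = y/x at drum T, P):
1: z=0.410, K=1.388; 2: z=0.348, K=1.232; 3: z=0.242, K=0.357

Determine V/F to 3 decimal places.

Rachford–Rice: g(V/F) = Σ zᵢ(Kᵢ−1)/(1+V/F(Kᵢ−1)) = 0.
Feasibility: ΣzᵢKᵢ = 1.084, Σzᵢ/Kᵢ = 1.256 — both > 1, two phases present.
Iterate (Newton) starting at V/F = 0.5:
  V/F = 0.500: g = -0.0238, g' = -0.276 → V/F = 0.414
  V/F = 0.414: g = -0.0013, g' = -0.247 → V/F = 0.409
Converged at V/F = 0.409.

V/F = 0.409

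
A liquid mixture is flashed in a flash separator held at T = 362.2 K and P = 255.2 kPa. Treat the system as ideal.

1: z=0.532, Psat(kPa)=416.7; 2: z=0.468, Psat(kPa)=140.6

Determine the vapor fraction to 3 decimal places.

Raoult's law: Kᵢ = Pᵢˢᵃᵗ/P = Pᵢˢᵃᵗ/255.2.
  K_1 = 416.7/255.2 = 1.63284, K_2 = 140.6/255.2 = 0.55094
Rachford–Rice: g(ψ) = Σ zᵢ(Kᵢ−1)/(1+ψ(Kᵢ−1)) = 0.
Check two-phase: ΣzᵢKᵢ = 1.127 > 1 and Σzᵢ/Kᵢ = 1.175 > 1, so g(0) = 0.127 > 0 and g(1) = -0.175 < 0.
Binary case is linear: z₁(K₁−1)(1+ψ(K₂−1)) + z₂(K₂−1)(1+ψ(K₁−1)) = 0
⇒ ψ = [z₁(K₁−1)+z₂(K₂−1)] / [−(K₁−1)(K₂−1)] = 0.1265/0.2842 = 0.445

ψ = 0.445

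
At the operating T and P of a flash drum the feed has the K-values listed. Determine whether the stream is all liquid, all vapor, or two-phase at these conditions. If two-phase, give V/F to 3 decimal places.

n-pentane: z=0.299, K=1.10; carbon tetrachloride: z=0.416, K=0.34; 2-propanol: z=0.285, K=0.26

all liquid

ΣzᵢKᵢ = 0.544; Σzᵢ/Kᵢ = 2.592.
Since ΣzᵢKᵢ < 1 the mixture is below its bubble point — single liquid phase.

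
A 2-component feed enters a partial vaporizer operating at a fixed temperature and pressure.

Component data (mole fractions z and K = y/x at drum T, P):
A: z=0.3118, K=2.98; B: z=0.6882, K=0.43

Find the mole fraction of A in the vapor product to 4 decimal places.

Material balance + equilibrium reduce to Σ zᵢ(Kᵢ−1)/(1+ψ(Kᵢ−1)) = 0.
Check two-phase: ΣzᵢKᵢ = 1.2251 > 1 and Σzᵢ/Kᵢ = 1.7051 > 1, so g(0) = 0.2251 > 0 and g(1) = -0.7051 < 0.
Binary case is linear: z₁(K₁−1)(1+ψ(K₂−1)) + z₂(K₂−1)(1+ψ(K₁−1)) = 0
⇒ ψ = [z₁(K₁−1)+z₂(K₂−1)] / [−(K₁−1)(K₂−1)] = 0.22509/1.12860 = 0.1994
Compositions from xᵢ = zᵢ/(1+ψ(Kᵢ−1)), yᵢ = Kᵢxᵢ:
  A: x = 0.2235, y = 0.6661
  B: x = 0.7765, y = 0.3339

y_A = 0.6661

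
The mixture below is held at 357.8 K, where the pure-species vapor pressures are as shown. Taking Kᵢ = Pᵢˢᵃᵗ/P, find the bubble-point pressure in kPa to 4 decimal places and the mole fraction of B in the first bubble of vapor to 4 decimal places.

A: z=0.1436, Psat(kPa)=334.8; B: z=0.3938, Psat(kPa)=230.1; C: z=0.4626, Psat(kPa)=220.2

At the bubble point ψ → 0, so ΣzᵢKᵢ = 1 with Kᵢ = Pᵢˢᵃᵗ/P ⇒ P = ΣzᵢPᵢˢᵃᵗ.
P = 0.1436·334.8 + 0.3938·230.1 + 0.4626·220.2 = 240.5552 kPa
yᵢ = zᵢPᵢˢᵃᵗ/P ⇒ y_B = 0.3938·230.1/240.5552 = 0.3767

Pbub = 240.5552 kPa, y_B = 0.3767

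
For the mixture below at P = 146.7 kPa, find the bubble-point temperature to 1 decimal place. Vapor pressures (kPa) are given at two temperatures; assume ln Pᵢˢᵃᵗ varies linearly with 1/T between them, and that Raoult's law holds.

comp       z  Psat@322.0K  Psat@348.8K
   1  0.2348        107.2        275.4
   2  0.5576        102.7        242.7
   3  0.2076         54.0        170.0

T = 334.6 K

Bubble-point temperature: ΣzᵢPᵢˢᵃᵗ(T) = P. Interpolate ln Pᵢˢᵃᵗ = aᵢ + bᵢ/T.
  T = 322.0 K: ΣzᵢPᵢˢᵃᵗ = 93.65 kPa
  T = 348.8 K: ΣzᵢPᵢˢᵃᵗ = 235.29 kPa
  T = 335.4 K: ΣzᵢPᵢˢᵃᵗ = 151.02 kPa
  T = 328.7 K: ΣzᵢPᵢˢᵃᵗ = 119.47 kPa
  T = 332.0 K: ΣzᵢPᵢˢᵃᵗ = 134.23 kPa
  T = 333.7 K: ΣzᵢPᵢˢᵃᵗ = 142.42 kPa
  T = 334.5 K: ΣzᵢPᵢˢᵃᵗ = 146.42 kPa
Interpolating between 334.5 K and 335.4 K gives T ≈ 334.6 K.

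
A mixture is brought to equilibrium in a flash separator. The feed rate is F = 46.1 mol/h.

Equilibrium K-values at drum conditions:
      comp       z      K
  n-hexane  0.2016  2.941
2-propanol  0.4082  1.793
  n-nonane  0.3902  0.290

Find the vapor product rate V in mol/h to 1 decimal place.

V = 23.1 mol/h

Iterate (Newton) starting at ψ = 0.5:
  ψ = 0.5000: g = 0.00086, g' = -0.8000 → ψ = 0.5011
Converged at ψ = 0.5011.
Then V = ψ·F = 0.5011·46.1 = 23.1 mol/h and L = F − V = 23.0 mol/h.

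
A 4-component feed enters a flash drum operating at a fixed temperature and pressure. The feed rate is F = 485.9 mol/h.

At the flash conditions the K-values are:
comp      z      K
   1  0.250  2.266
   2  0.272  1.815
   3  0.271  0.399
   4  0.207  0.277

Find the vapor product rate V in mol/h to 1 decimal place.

V = 159.0 mol/h

Material balance + equilibrium reduce to Σ zᵢ(Kᵢ−1)/(1+V/F(Kᵢ−1)) = 0.
Feasibility: ΣzᵢKᵢ = 1.226, Σzᵢ/Kᵢ = 1.687 — both > 1, two phases present.
Newton–Raphson from V/F = 0.5:
  V/F = 0.500: g = -0.1159, g' = -0.707 → V/F = 0.336
  V/F = 0.336: g = -0.0057, g' = -0.651 → V/F = 0.327
Converged at V/F = 0.327.
Then V = V/F·F = 0.3272·485.9 = 159.0 mol/h and L = F − V = 326.9 mol/h.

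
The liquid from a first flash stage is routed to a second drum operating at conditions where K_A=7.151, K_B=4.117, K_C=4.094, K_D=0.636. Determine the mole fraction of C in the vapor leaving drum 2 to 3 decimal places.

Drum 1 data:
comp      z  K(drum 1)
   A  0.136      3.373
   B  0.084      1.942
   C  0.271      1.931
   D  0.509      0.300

Drum 1:
Material balance + equilibrium reduce to Σ zᵢ(Kᵢ−1)/(1+ψ₁(Kᵢ−1)) = 0.
Check two-phase: ΣzᵢKᵢ = 1.298 > 1 and Σzᵢ/Kᵢ = 1.921 > 1, so g(0) = 0.298 > 0 and g(1) = -0.921 < 0.
Iterate (Newton) starting at ψ₁ = 0.56:
  ψ₁ = 0.560: g = -0.2298, g' = -0.949 → ψ₁ = 0.318
  ψ₁ = 0.318: g = -0.0188, g' = -0.845 → ψ₁ = 0.296
Converged at ψ₁ = 0.296.
Drum-1 compositions:
  A: x = 0.080, y = 0.270
  B: x = 0.066, y = 0.128
  C: x = 0.212, y = 0.410
  D: x = 0.642, y = 0.193
Drum-2 feed = drum-1 liquid: z₂ = (0.0799, 0.0657, 0.2125, 0.6419).
Drum 2:
Rachford–Rice: g(ψ₂) = Σ zᵢ(Kᵢ−1)/(1+ψ₂(Kᵢ−1)) = 0.
Feasibility: ΣzᵢKᵢ = 2.120, Σzᵢ/Kᵢ = 1.088 — both > 1, two phases present.
Newton iteration, ψ₂⁰ = 0.5:
  ψ₂ = 0.500: g = 0.1731, g' = -0.720 → ψ₂ = 0.740
  ψ₂ = 0.740: g = 0.0303, g' = -0.504 → ψ₂ = 0.801
  ψ₂ = 0.801: g = 0.0009, g' = -0.476 → ψ₂ = 0.802
Converged at ψ₂ = 0.802.
  A: x = 0.013, y = 0.096
  B: x = 0.019, y = 0.077
  C: x = 0.061, y = 0.250
  D: x = 0.907, y = 0.577

y_C (drum 2) = 0.250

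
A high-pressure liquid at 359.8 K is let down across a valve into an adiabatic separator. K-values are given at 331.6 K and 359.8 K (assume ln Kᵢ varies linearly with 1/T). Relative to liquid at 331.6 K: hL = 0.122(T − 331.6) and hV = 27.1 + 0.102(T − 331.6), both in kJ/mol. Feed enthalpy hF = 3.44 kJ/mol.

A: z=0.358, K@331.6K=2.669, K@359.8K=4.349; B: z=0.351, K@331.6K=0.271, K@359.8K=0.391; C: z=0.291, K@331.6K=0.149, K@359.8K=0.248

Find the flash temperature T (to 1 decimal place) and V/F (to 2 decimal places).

T = 334.8 K, V/F = 0.11

Adiabatic flash: solve Rachford–Rice at each trial T, then check hF = ψ·hV(T) + (1−ψ)·hL(T).
  T = 331.6 K: K = (2.669, 0.271, 0.149), RR gives ψ = 0.072, H_out = 1.941 kJ/mol
  T = 359.8 K: K = (4.349, 0.391, 0.248), RR gives ψ = 0.338, H_out = 12.406 kJ/mol
  T = 345.7 K: K = (3.441, 0.328, 0.194), RR gives ψ = 0.225, H_out = 7.750 kJ/mol
  T = 338.6 K: K = (3.036, 0.299, 0.170), RR gives ψ = 0.156, H_out = 5.047 kJ/mol
  T = 335.1 K: K = (2.848, 0.285, 0.159), RR gives ψ = 0.116, H_out = 3.563 kJ/mol
  T = 333.4 K: K = (2.760, 0.278, 0.154), RR gives ψ = 0.095, H_out = 2.795 kJ/mol
Linear interpolation between T = 333.4 (H_out = 2.795) and T = 335.1 (H_out = 3.563) on hF = 3.44 gives T ≈ 334.8 K, at which ψ = 0.11.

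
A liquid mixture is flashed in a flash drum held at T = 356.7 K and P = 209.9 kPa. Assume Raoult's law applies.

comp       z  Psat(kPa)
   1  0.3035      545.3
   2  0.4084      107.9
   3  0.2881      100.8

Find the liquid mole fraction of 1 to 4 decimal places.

x_1 = 0.2383

Raoult's law: Kᵢ = Pᵢˢᵃᵗ/P = Pᵢˢᵃᵗ/209.9.
  K_1 = 545.3/209.9 = 2.597904, K_2 = 107.9/209.9 = 0.514054, K_3 = 100.8/209.9 = 0.480229
Material balance + equilibrium reduce to Σ zᵢ(Kᵢ−1)/(1+ψ(Kᵢ−1)) = 0.
Feasibility: ΣzᵢKᵢ = 1.1368, Σzᵢ/Kᵢ = 1.5112 — both > 1, two phases present.
Newton–Raphson from ψ = 0.63:
  ψ = 0.6300: g = -0.26701, g' = -0.5648 → ψ = 0.1573
  ψ = 0.1573: g = 0.00959, g' = -0.7003 → ψ = 0.1710
  ψ = 0.1710: g = 0.00010, g' = -0.6865 → ψ = 0.1711
Converged at ψ = 0.1711.
Compositions from xᵢ = zᵢ/(1+ψ(Kᵢ−1)), yᵢ = Kᵢxᵢ:
  1: x = 0.2383, y = 0.6192
  2: x = 0.4454, y = 0.2290
  3: x = 0.3162, y = 0.1519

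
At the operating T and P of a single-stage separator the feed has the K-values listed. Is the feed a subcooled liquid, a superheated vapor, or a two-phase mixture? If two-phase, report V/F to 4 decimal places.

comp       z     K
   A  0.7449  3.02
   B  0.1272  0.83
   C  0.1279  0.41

superheated vapor

ΣzᵢKᵢ = 2.4076; Σzᵢ/Kᵢ = 0.7119.
Since Σzᵢ/Kᵢ < 1 the mixture is above its dew point — single vapor phase.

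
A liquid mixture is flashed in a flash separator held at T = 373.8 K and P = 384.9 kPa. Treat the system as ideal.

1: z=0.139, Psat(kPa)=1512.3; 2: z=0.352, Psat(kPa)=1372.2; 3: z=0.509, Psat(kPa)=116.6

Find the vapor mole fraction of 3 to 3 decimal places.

Raoult's law: Kᵢ = Pᵢˢᵃᵗ/P = Pᵢˢᵃᵗ/384.9.
  K_1 = 1512.3/384.9 = 3.92907, K_2 = 1372.2/384.9 = 3.56508, K_3 = 116.6/384.9 = 0.30294
Let ψ = V/F and solve Σ zᵢ(Kᵢ−1)/(1+ψ(Kᵢ−1)) = 0.
Check two-phase: ΣzᵢKᵢ = 1.955 > 1 and Σzᵢ/Kᵢ = 1.814 > 1, so g(0) = 0.955 > 0 and g(1) = -0.814 < 0.
Newton iteration, ψ⁰ = 0.5:
  ψ = 0.500: g = 0.0161, g' = -1.224 → ψ = 0.513
Converged at ψ = 0.513.
Compositions from xᵢ = zᵢ/(1+ψ(Kᵢ−1)), yᵢ = Kᵢxᵢ:
  1: x = 0.056, y = 0.218
  2: x = 0.152, y = 0.542
  3: x = 0.793, y = 0.240

y_3 = 0.240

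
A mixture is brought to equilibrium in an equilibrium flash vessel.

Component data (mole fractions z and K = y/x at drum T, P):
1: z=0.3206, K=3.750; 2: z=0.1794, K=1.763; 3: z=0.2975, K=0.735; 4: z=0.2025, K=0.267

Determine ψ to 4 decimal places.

Let ψ = V/F and solve Σ zᵢ(Kᵢ−1)/(1+ψ(Kᵢ−1)) = 0.
Feasibility: ΣzᵢKᵢ = 1.7913, Σzᵢ/Kᵢ = 1.3504 — both > 1, two phases present.
Newton iteration, ψ⁰ = 0.5:
  ψ = 0.5000: g = 0.14512, g' = -0.7834 → ψ = 0.6852
  ψ = 0.6852: g = 0.00099, g' = -0.8068 → ψ = 0.6865
Converged at ψ = 0.6865.

ψ = 0.6865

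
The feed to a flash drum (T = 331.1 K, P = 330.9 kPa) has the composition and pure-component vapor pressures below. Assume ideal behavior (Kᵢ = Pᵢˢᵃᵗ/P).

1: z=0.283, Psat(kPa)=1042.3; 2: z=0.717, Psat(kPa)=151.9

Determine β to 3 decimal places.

Raoult's law: Kᵢ = Pᵢˢᵃᵗ/P = Pᵢˢᵃᵗ/330.9.
  K_1 = 1042.3/330.9 = 3.14989, K_2 = 151.9/330.9 = 0.45905
Rachford–Rice: g(β) = Σ zᵢ(Kᵢ−1)/(1+β(Kᵢ−1)) = 0.
Check two-phase: ΣzᵢKᵢ = 1.221 > 1 and Σzᵢ/Kᵢ = 1.652 > 1, so g(0) = 0.221 > 0 and g(1) = -0.652 < 0.
Binary case is linear: z₁(K₁−1)(1+β(K₂−1)) + z₂(K₂−1)(1+β(K₁−1)) = 0
⇒ β = [z₁(K₁−1)+z₂(K₂−1)] / [−(K₁−1)(K₂−1)] = 0.2206/1.1630 = 0.190

β = 0.190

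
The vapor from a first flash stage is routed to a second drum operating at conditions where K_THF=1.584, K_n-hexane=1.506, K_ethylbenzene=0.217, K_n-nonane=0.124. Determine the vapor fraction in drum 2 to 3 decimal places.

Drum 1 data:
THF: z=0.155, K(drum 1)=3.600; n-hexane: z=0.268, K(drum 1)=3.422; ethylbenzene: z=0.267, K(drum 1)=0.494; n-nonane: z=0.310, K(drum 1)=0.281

V/F (drum 2) = 0.296

Drum 1:
Material balance + equilibrium reduce to Σ zᵢ(Kᵢ−1)/(1+ψ₁(Kᵢ−1)) = 0.
Check two-phase: ΣzᵢKᵢ = 1.694 > 1 and Σzᵢ/Kᵢ = 1.765 > 1, so g(0) = 0.694 > 0 and g(1) = -0.765 < 0.
Newton–Raphson from ψ₁ = 0.47:
  ψ₁ = 0.470: g = -0.0290, g' = -1.039 → ψ₁ = 0.442
Converged at ψ₁ = 0.442.
Drum-1 compositions:
  THF: x = 0.072, y = 0.260
  n-hexane: x = 0.129, y = 0.443
  ethylbenzene: x = 0.344, y = 0.170
  n-nonane: x = 0.455, y = 0.128
Drum-2 feed = drum-1 vapor: z₂ = (0.2596, 0.4428, 0.1699, 0.1277).
Drum 2:
Iterate (Newton) starting at ψ₂ = 0.5:
  ψ₂ = 0.500: g = -0.1216, g' = -0.717 → ψ₂ = 0.330
  ψ₂ = 0.330: g = -0.0179, g' = -0.529 → ψ₂ = 0.297
  ψ₂ = 0.297: g = -0.0004, g' = -0.506 → ψ₂ = 0.296
Converged at ψ₂ = 0.296.
  THF: x = 0.221, y = 0.351
  n-hexane: x = 0.385, y = 0.580
  ethylbenzene: x = 0.221, y = 0.048
  n-nonane: x = 0.172, y = 0.021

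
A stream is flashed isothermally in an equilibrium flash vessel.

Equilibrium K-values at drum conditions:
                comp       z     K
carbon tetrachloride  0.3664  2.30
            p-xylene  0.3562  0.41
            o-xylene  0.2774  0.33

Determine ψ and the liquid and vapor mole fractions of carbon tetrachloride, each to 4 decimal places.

Newton iteration, ψ⁰ = 0.5:
  ψ = 0.5000: g = -0.28890, g' = -0.7585 → ψ = 0.1191
  ψ = 0.1191: g = -0.01557, g' = -0.7548 → ψ = 0.0985
  ψ = 0.0985: g = 0.00014, g' = -0.7691 → ψ = 0.0987
Converged at ψ = 0.0987.
Compositions from xᵢ = zᵢ/(1+ψ(Kᵢ−1)), yᵢ = Kᵢxᵢ:
  carbon tetrachloride: x = 0.3247, y = 0.7469
  p-xylene: x = 0.3782, y = 0.1551
  o-xylene: x = 0.2970, y = 0.0980

ψ = 0.0987, x_carbon tetrachloride = 0.3247, y_carbon tetrachloride = 0.7469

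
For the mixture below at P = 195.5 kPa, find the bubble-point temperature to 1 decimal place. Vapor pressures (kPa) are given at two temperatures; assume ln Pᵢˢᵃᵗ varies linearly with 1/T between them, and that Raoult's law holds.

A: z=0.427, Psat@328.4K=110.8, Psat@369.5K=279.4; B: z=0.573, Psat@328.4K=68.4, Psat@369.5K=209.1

T = 360.6 K

Bubble-point temperature: ΣzᵢPᵢˢᵃᵗ(T) = P. Interpolate ln Pᵢˢᵃᵗ = aᵢ + bᵢ/T.
  T = 328.4 K: ΣzᵢPᵢˢᵃᵗ = 86.50 kPa
  T = 369.5 K: ΣzᵢPᵢˢᵃᵗ = 239.12 kPa
  T = 348.9 K: ΣzᵢPᵢˢᵃᵗ = 147.84 kPa
  T = 359.2 K: ΣzᵢPᵢˢᵃᵗ = 189.27 kPa
  T = 364.4 K: ΣzᵢPᵢˢᵃᵗ = 213.32 kPa
  T = 361.8 K: ΣzᵢPᵢˢᵃᵗ = 201.02 kPa
Interpolating between 359.2 K and 361.8 K gives T ≈ 360.6 K.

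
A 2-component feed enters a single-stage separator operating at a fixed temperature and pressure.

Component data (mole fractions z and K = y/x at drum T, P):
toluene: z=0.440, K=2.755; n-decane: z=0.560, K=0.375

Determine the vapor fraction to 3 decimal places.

ψ = 0.385

Let ψ = V/F and solve Σ zᵢ(Kᵢ−1)/(1+ψ(Kᵢ−1)) = 0.
Feasibility: ΣzᵢKᵢ = 1.422, Σzᵢ/Kᵢ = 1.653 — both > 1, two phases present.
Binary case is linear: z₁(K₁−1)(1+ψ(K₂−1)) + z₂(K₂−1)(1+ψ(K₁−1)) = 0
⇒ ψ = [z₁(K₁−1)+z₂(K₂−1)] / [−(K₁−1)(K₂−1)] = 0.4222/1.0969 = 0.385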